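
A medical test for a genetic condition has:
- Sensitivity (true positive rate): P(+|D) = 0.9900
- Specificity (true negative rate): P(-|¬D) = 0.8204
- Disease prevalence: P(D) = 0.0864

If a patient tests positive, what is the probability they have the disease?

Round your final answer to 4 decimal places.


Let D = has disease, + = positive test

Given:
- P(D) = 0.0864 (prevalence)
- P(+|D) = 0.9900 (sensitivity)
- P(-|¬D) = 0.8204 (specificity)
- P(+|¬D) = 0.1796 (false positive rate = 1 - specificity)

Step 1: Find P(+)
P(+) = P(+|D)P(D) + P(+|¬D)P(¬D)
     = 0.9900 × 0.0864 + 0.1796 × 0.9136
     = 0.08553600 + 0.16408256
     = 0.24961856

Step 2: Apply Bayes' theorem for P(D|+)
P(D|+) = P(+|D)P(D) / P(+)
       = 0.08553600 / 0.24961856
       = 0.3427


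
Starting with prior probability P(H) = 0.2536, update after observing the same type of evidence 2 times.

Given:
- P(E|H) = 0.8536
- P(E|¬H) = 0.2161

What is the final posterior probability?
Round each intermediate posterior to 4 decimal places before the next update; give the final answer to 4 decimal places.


Sequential Bayesian updating:

Initial prior: P(H) = 0.2536

Update 1:
  P(E) = 0.8536 × 0.2536 + 0.2161 × 0.7464 = 0.21647296 + 0.16129704 = 0.37777000
  P(H|E) = 0.21647296 / 0.37777000 = 0.5730

Update 2:
  P(E) = 0.8536 × 0.5730 + 0.2161 × 0.4270 = 0.48911280 + 0.09227470 = 0.58138750
  P(H|E) = 0.48911280 / 0.58138750 = 0.8413

Final posterior: 0.8413


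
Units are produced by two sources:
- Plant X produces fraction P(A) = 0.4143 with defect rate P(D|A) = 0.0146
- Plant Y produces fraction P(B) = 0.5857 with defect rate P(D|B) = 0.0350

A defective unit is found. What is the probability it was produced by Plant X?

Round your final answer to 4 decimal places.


Let A = from Plant X, D = defective

Given:
- P(A) = 0.4143, P(B) = 0.5857
- P(D|A) = 0.0146, P(D|B) = 0.0350

Step 1: Find P(D)
P(D) = P(D|A)P(A) + P(D|B)P(B)
     = 0.0146 × 0.4143 + 0.0350 × 0.5857
     = 0.00604878 + 0.02049950
     = 0.02654828

Step 2: Apply Bayes' theorem
P(A|D) = P(D|A)P(A) / P(D)
       = 0.00604878 / 0.02654828
       = 0.2278


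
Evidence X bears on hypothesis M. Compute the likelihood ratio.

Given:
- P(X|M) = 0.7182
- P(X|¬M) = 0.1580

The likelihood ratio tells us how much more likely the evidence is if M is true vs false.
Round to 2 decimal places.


Likelihood Ratio (LR) = P(X|M) / P(X|¬M)

LR = 0.7182 / 0.1580
   = 4.55

The evidence is 4.55 times more likely if M is true than if M is false.
LR > 1, so observing X raises the odds in favor of M.


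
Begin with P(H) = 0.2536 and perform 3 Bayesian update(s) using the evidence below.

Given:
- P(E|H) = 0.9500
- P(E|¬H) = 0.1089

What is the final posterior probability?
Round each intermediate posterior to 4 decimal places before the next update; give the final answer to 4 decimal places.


Sequential Bayesian updating:

Initial prior: P(H) = 0.2536

Update 1:
  P(E) = 0.9500 × 0.2536 + 0.1089 × 0.7464 = 0.24092000 + 0.08128296 = 0.32220296
  P(H|E) = 0.24092000 / 0.32220296 = 0.7477

Update 2:
  P(E) = 0.9500 × 0.7477 + 0.1089 × 0.2523 = 0.71031500 + 0.02747547 = 0.73779047
  P(H|E) = 0.71031500 / 0.73779047 = 0.9628

Update 3:
  P(E) = 0.9500 × 0.9628 + 0.1089 × 0.0372 = 0.91466000 + 0.00405108 = 0.91871108
  P(H|E) = 0.91466000 / 0.91871108 = 0.9956

Final posterior: 0.9956


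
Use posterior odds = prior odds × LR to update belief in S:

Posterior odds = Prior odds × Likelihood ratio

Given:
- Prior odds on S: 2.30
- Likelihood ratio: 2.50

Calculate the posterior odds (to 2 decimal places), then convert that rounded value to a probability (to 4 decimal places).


Step 1: Calculate posterior odds
Posterior odds = Prior odds × LR
               = 2.30 × 2.50
               = 5.75

Step 2: Convert to probability
P(S|E) = Posterior odds / (1 + Posterior odds)
       = 5.75 / (1 + 5.75)
       = 5.75 / 6.75
       = 0.8519

The evidence increased P(S) from 0.6970 to 0.8519.


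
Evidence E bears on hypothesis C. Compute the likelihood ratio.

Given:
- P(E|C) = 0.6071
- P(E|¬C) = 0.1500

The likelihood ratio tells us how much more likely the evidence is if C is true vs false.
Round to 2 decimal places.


Likelihood Ratio (LR) = P(E|C) / P(E|¬C)

LR = 0.6071 / 0.1500
   = 4.05

The evidence is 4.05 times more likely if C is true than if C is false.
Since LR > 1, the evidence supports C over ¬C.


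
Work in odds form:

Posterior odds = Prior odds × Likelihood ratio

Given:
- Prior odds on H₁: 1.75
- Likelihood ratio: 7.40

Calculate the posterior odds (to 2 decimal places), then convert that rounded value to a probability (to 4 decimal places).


Step 1: Calculate posterior odds
Posterior odds = Prior odds × LR
               = 1.75 × 7.40
               = 12.95

Step 2: Convert to probability
P(H₁|E) = Posterior odds / (1 + Posterior odds)
       = 12.95 / (1 + 12.95)
       = 12.95 / 13.95
       = 0.9283

The evidence increased P(H₁) from 0.6364 to 0.9283.


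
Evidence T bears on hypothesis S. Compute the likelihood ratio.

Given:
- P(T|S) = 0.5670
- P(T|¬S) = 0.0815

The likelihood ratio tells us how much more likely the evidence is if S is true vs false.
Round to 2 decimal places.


Likelihood Ratio (LR) = P(T|S) / P(T|¬S)

LR = 0.5670 / 0.0815
   = 6.96

The evidence is 6.96 times more likely if S is true than if S is false.
Since LR > 1, the evidence supports S over ¬S.


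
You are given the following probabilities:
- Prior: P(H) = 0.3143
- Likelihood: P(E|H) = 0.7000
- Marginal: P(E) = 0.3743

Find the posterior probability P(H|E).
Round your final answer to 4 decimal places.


Using Bayes' theorem:

P(H|E) = P(E|H) × P(H) / P(E)
       = 0.7000 × 0.3143 / 0.3743
       = 0.22001000 / 0.3743
       = 0.5878

The evidence strengthens our belief in H.
Prior: 0.3143 → Posterior: 0.5878


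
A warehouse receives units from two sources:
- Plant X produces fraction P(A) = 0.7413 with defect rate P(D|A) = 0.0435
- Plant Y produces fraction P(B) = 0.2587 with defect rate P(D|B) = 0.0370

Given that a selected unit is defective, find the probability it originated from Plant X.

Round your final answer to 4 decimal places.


Let A = from Plant X, D = defective

Given:
- P(A) = 0.7413, P(B) = 0.2587
- P(D|A) = 0.0435, P(D|B) = 0.0370

Step 1: Find P(D)
P(D) = P(D|A)P(A) + P(D|B)P(B)
     = 0.0435 × 0.7413 + 0.0370 × 0.2587
     = 0.03224655 + 0.00957190
     = 0.04181845

Step 2: Apply Bayes' theorem
P(A|D) = P(D|A)P(A) / P(D)
       = 0.03224655 / 0.04181845
       = 0.7711


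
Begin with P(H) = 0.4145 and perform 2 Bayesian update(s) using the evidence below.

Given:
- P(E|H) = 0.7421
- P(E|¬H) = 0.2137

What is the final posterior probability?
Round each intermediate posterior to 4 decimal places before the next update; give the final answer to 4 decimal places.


Sequential Bayesian updating:

Initial prior: P(H) = 0.4145

Update 1:
  P(E) = 0.7421 × 0.4145 + 0.2137 × 0.5855 = 0.30760045 + 0.12512135 = 0.43272180
  P(H|E) = 0.30760045 / 0.43272180 = 0.7109

Update 2:
  P(E) = 0.7421 × 0.7109 + 0.2137 × 0.2891 = 0.52755889 + 0.06178067 = 0.58933956
  P(H|E) = 0.52755889 / 0.58933956 = 0.8952

Final posterior: 0.8952


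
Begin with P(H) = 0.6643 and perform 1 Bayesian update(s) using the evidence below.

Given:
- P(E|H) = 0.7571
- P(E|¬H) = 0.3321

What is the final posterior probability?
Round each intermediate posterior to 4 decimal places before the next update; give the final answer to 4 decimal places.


Sequential Bayesian updating:

Initial prior: P(H) = 0.6643

Update 1:
  P(E) = 0.7571 × 0.6643 + 0.3321 × 0.3357 = 0.50294153 + 0.11148597 = 0.61442750
  P(H|E) = 0.50294153 / 0.61442750 = 0.8186

Final posterior: 0.8186


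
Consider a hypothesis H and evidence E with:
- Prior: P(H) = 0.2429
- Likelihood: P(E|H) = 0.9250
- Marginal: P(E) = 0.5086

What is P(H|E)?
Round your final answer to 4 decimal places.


Using Bayes' theorem:

P(H|E) = P(E|H) × P(H) / P(E)
       = 0.9250 × 0.2429 / 0.5086
       = 0.22468250 / 0.5086
       = 0.4418

The evidence strengthens our belief in H.
Prior: 0.2429 → Posterior: 0.4418


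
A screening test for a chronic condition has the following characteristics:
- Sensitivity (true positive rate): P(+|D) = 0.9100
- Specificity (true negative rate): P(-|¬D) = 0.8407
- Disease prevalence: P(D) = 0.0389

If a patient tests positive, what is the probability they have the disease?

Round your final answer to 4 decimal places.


Let D = has disease, + = positive test

Given:
- P(D) = 0.0389 (prevalence)
- P(+|D) = 0.9100 (sensitivity)
- P(-|¬D) = 0.8407 (specificity)
- P(+|¬D) = 0.1593 (false positive rate = 1 - specificity)

Step 1: Find P(+)
P(+) = P(+|D)P(D) + P(+|¬D)P(¬D)
     = 0.9100 × 0.0389 + 0.1593 × 0.9611
     = 0.03539900 + 0.15310323
     = 0.18850223

Step 2: Apply Bayes' theorem for P(D|+)
P(D|+) = P(+|D)P(D) / P(+)
       = 0.03539900 / 0.18850223
       = 0.1878


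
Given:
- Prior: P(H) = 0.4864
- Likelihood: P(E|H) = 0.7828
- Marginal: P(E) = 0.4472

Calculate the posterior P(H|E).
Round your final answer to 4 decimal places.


Using Bayes' theorem:

P(H|E) = P(E|H) × P(H) / P(E)
       = 0.7828 × 0.4864 / 0.4472
       = 0.38075392 / 0.4472
       = 0.8514

The evidence strengthens our belief in H.
Prior: 0.4864 → Posterior: 0.8514


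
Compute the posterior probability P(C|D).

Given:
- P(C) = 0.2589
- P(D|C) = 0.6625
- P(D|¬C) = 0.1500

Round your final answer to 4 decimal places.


Bayes' theorem: P(C|D) = P(D|C) × P(C) / P(D)

Step 1: Calculate P(D) using law of total probability
P(D) = P(D|C)P(C) + P(D|¬C)P(¬C)
     = 0.6625 × 0.2589 + 0.1500 × 0.7411
     = 0.17152125 + 0.11116500
     = 0.28268625

Step 2: Apply Bayes' theorem
P(C|D) = P(D|C) × P(C) / P(D)
       = 0.17152125 / 0.28268625
       = 0.6068


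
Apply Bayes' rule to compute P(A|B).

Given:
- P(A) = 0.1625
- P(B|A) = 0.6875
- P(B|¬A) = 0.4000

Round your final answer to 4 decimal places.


Bayes' theorem: P(A|B) = P(B|A) × P(A) / P(B)

Step 1: Calculate P(B) using law of total probability
P(B) = P(B|A)P(A) + P(B|¬A)P(¬A)
     = 0.6875 × 0.1625 + 0.4000 × 0.8375
     = 0.11171875 + 0.33500000
     = 0.44671875

Step 2: Apply Bayes' theorem
P(A|B) = P(B|A) × P(A) / P(B)
       = 0.11171875 / 0.44671875
       = 0.2501


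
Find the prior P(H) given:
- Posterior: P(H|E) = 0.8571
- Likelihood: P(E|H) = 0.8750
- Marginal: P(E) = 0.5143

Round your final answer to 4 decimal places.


From Bayes' theorem: P(H|E) = P(E|H) × P(H) / P(E)

Rearranging for P(H):
P(H) = P(H|E) × P(E) / P(E|H)
     = 0.8571 × 0.5143 / 0.8750
     = 0.44080653 / 0.8750
     = 0.5038


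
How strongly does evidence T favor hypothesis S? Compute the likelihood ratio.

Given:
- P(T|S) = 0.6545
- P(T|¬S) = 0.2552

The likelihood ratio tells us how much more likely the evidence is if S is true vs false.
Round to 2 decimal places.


Likelihood Ratio (LR) = P(T|S) / P(T|¬S)

LR = 0.6545 / 0.2552
   = 2.56

The evidence is 2.56 times more likely if S is true than if S is false.
Because LR exceeds 1, T is evidence for S.


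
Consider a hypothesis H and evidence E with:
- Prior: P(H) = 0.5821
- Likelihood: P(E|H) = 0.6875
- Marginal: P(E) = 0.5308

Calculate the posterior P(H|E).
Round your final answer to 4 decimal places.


Using Bayes' theorem:

P(H|E) = P(E|H) × P(H) / P(E)
       = 0.6875 × 0.5821 / 0.5308
       = 0.40019375 / 0.5308
       = 0.7539

The evidence strengthens our belief in H.
Prior: 0.5821 → Posterior: 0.7539


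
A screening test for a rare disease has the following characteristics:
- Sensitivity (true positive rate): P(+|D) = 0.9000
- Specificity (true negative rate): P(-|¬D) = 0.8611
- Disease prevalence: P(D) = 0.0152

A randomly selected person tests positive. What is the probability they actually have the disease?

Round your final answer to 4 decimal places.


Let D = has disease, + = positive test

Given:
- P(D) = 0.0152 (prevalence)
- P(+|D) = 0.9000 (sensitivity)
- P(-|¬D) = 0.8611 (specificity)
- P(+|¬D) = 0.1389 (false positive rate = 1 - specificity)

Step 1: Find P(+)
P(+) = P(+|D)P(D) + P(+|¬D)P(¬D)
     = 0.9000 × 0.0152 + 0.1389 × 0.9848
     = 0.01368000 + 0.13678872
     = 0.15046872

Step 2: Apply Bayes' theorem for P(D|+)
P(D|+) = P(+|D)P(D) / P(+)
       = 0.01368000 / 0.15046872
       = 0.0909


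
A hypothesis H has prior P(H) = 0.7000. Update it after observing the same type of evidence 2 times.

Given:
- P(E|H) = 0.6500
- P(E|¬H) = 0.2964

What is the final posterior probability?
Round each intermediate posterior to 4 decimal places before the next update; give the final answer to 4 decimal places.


Sequential Bayesian updating:

Initial prior: P(H) = 0.7000

Update 1:
  P(E) = 0.6500 × 0.7000 + 0.2964 × 0.3000 = 0.45500000 + 0.08892000 = 0.54392000
  P(H|E) = 0.45500000 / 0.54392000 = 0.8365

Update 2:
  P(E) = 0.6500 × 0.8365 + 0.2964 × 0.1635 = 0.54372500 + 0.04846140 = 0.59218640
  P(H|E) = 0.54372500 / 0.59218640 = 0.9182

Final posterior: 0.9182


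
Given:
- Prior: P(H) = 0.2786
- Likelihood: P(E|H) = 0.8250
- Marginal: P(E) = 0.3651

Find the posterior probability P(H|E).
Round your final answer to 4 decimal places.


Using Bayes' theorem:

P(H|E) = P(E|H) × P(H) / P(E)
       = 0.8250 × 0.2786 / 0.3651
       = 0.22984500 / 0.3651
       = 0.6295

The evidence strengthens our belief in H.
Prior: 0.2786 → Posterior: 0.6295


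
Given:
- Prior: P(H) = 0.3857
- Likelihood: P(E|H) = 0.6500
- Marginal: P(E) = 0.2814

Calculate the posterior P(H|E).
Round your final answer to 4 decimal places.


Using Bayes' theorem:

P(H|E) = P(E|H) × P(H) / P(E)
       = 0.6500 × 0.3857 / 0.2814
       = 0.25070500 / 0.2814
       = 0.8909

The evidence strengthens our belief in H.
Prior: 0.3857 → Posterior: 0.8909


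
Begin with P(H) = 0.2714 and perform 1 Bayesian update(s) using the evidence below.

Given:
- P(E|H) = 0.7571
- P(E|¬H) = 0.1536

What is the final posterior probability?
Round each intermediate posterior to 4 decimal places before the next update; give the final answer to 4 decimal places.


Sequential Bayesian updating:

Initial prior: P(H) = 0.2714

Update 1:
  P(E) = 0.7571 × 0.2714 + 0.1536 × 0.7286 = 0.20547694 + 0.11191296 = 0.31738990
  P(H|E) = 0.20547694 / 0.31738990 = 0.6474

Final posterior: 0.6474


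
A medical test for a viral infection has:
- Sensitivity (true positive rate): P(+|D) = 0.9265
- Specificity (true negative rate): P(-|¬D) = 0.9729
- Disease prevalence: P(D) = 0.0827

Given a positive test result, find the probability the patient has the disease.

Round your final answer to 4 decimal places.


Let D = has disease, + = positive test

Given:
- P(D) = 0.0827 (prevalence)
- P(+|D) = 0.9265 (sensitivity)
- P(-|¬D) = 0.9729 (specificity)
- P(+|¬D) = 0.0271 (false positive rate = 1 - specificity)

Step 1: Find P(+)
P(+) = P(+|D)P(D) + P(+|¬D)P(¬D)
     = 0.9265 × 0.0827 + 0.0271 × 0.9173
     = 0.07662155 + 0.02485883
     = 0.10148038

Step 2: Apply Bayes' theorem for P(D|+)
P(D|+) = P(+|D)P(D) / P(+)
       = 0.07662155 / 0.10148038
       = 0.7550


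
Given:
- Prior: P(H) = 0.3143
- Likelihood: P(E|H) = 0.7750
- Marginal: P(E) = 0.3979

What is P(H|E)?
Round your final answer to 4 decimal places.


Using Bayes' theorem:

P(H|E) = P(E|H) × P(H) / P(E)
       = 0.7750 × 0.3143 / 0.3979
       = 0.24358250 / 0.3979
       = 0.6122

The evidence strengthens our belief in H.
Prior: 0.3143 → Posterior: 0.6122


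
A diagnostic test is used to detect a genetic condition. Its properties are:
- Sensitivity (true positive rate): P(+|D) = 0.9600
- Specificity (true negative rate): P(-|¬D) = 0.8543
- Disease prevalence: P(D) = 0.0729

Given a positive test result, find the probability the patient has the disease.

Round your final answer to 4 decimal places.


Let D = has disease, + = positive test

Given:
- P(D) = 0.0729 (prevalence)
- P(+|D) = 0.9600 (sensitivity)
- P(-|¬D) = 0.8543 (specificity)
- P(+|¬D) = 0.1457 (false positive rate = 1 - specificity)

Step 1: Find P(+)
P(+) = P(+|D)P(D) + P(+|¬D)P(¬D)
     = 0.9600 × 0.0729 + 0.1457 × 0.9271
     = 0.06998400 + 0.13507847
     = 0.20506247

Step 2: Apply Bayes' theorem for P(D|+)
P(D|+) = P(+|D)P(D) / P(+)
       = 0.06998400 / 0.20506247
       = 0.3413


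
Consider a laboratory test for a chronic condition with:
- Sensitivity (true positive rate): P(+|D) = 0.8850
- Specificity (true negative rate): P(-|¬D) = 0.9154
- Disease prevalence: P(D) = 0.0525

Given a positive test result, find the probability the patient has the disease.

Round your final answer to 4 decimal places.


Let D = has disease, + = positive test

Given:
- P(D) = 0.0525 (prevalence)
- P(+|D) = 0.8850 (sensitivity)
- P(-|¬D) = 0.9154 (specificity)
- P(+|¬D) = 0.0846 (false positive rate = 1 - specificity)

Step 1: Find P(+)
P(+) = P(+|D)P(D) + P(+|¬D)P(¬D)
     = 0.8850 × 0.0525 + 0.0846 × 0.9475
     = 0.04646250 + 0.08015850
     = 0.12662100

Step 2: Apply Bayes' theorem for P(D|+)
P(D|+) = P(+|D)P(D) / P(+)
       = 0.04646250 / 0.12662100
       = 0.3669


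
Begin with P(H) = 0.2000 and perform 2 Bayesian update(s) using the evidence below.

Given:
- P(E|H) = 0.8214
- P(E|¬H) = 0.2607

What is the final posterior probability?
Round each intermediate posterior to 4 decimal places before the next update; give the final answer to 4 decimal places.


Sequential Bayesian updating:

Initial prior: P(H) = 0.2000

Update 1:
  P(E) = 0.8214 × 0.2000 + 0.2607 × 0.8000 = 0.16428000 + 0.20856000 = 0.37284000
  P(H|E) = 0.16428000 / 0.37284000 = 0.4406

Update 2:
  P(E) = 0.8214 × 0.4406 + 0.2607 × 0.5594 = 0.36190884 + 0.14583558 = 0.50774442
  P(H|E) = 0.36190884 / 0.50774442 = 0.7128

Final posterior: 0.7128


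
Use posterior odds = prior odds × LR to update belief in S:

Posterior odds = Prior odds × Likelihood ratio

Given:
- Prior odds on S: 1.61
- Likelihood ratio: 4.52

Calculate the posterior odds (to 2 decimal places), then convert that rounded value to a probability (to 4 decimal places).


Step 1: Calculate posterior odds
Posterior odds = Prior odds × LR
               = 1.61 × 4.52
               = 7.28

Step 2: Convert to probability
P(S|E) = Posterior odds / (1 + Posterior odds)
       = 7.28 / (1 + 7.28)
       = 7.28 / 8.28
       = 0.8792

The evidence increased P(S) from 0.6169 to 0.8792.


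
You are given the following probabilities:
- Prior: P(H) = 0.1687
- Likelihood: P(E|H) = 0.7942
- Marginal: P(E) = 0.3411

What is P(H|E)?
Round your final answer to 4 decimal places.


Using Bayes' theorem:

P(H|E) = P(E|H) × P(H) / P(E)
       = 0.7942 × 0.1687 / 0.3411
       = 0.13398154 / 0.3411
       = 0.3928

The evidence strengthens our belief in H.
Prior: 0.1687 → Posterior: 0.3928


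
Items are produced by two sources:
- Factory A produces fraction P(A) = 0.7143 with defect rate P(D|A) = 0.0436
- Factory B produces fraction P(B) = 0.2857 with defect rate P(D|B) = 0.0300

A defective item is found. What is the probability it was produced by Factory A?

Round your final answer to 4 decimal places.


Let A = from Factory A, D = defective

Given:
- P(A) = 0.7143, P(B) = 0.2857
- P(D|A) = 0.0436, P(D|B) = 0.0300

Step 1: Find P(D)
P(D) = P(D|A)P(A) + P(D|B)P(B)
     = 0.0436 × 0.7143 + 0.0300 × 0.2857
     = 0.03114348 + 0.00857100
     = 0.03971448

Step 2: Apply Bayes' theorem
P(A|D) = P(D|A)P(A) / P(D)
       = 0.03114348 / 0.03971448
       = 0.7842


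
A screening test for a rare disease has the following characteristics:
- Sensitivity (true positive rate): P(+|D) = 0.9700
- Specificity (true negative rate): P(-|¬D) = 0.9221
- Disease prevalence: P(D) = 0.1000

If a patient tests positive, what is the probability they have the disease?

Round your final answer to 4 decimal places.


Let D = has disease, + = positive test

Given:
- P(D) = 0.1000 (prevalence)
- P(+|D) = 0.9700 (sensitivity)
- P(-|¬D) = 0.9221 (specificity)
- P(+|¬D) = 0.0779 (false positive rate = 1 - specificity)

Step 1: Find P(+)
P(+) = P(+|D)P(D) + P(+|¬D)P(¬D)
     = 0.9700 × 0.1000 + 0.0779 × 0.9000
     = 0.09700000 + 0.07011000
     = 0.16711000

Step 2: Apply Bayes' theorem for P(D|+)
P(D|+) = P(+|D)P(D) / P(+)
       = 0.09700000 / 0.16711000
       = 0.5805


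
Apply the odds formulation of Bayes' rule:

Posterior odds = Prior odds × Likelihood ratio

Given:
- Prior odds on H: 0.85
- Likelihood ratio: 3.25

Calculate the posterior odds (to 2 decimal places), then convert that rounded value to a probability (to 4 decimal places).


Step 1: Calculate posterior odds
Posterior odds = Prior odds × LR
               = 0.85 × 3.25
               = 2.76

Step 2: Convert to probability
P(H|E) = Posterior odds / (1 + Posterior odds)
       = 2.76 / (1 + 2.76)
       = 2.76 / 3.76
       = 0.7340

The evidence increased P(H) from 0.4595 to 0.7340.


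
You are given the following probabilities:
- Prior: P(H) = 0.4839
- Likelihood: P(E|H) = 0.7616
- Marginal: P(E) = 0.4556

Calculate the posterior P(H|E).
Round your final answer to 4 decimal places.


Using Bayes' theorem:

P(H|E) = P(E|H) × P(H) / P(E)
       = 0.7616 × 0.4839 / 0.4556
       = 0.36853824 / 0.4556
       = 0.8089

The evidence strengthens our belief in H.
Prior: 0.4839 → Posterior: 0.8089


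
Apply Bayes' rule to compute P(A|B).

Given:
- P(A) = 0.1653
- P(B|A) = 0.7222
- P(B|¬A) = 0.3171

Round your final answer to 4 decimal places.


Bayes' theorem: P(A|B) = P(B|A) × P(A) / P(B)

Step 1: Calculate P(B) using law of total probability
P(B) = P(B|A)P(A) + P(B|¬A)P(¬A)
     = 0.7222 × 0.1653 + 0.3171 × 0.8347
     = 0.11937966 + 0.26468337
     = 0.38406303

Step 2: Apply Bayes' theorem
P(A|B) = P(B|A) × P(A) / P(B)
       = 0.11937966 / 0.38406303
       = 0.3108


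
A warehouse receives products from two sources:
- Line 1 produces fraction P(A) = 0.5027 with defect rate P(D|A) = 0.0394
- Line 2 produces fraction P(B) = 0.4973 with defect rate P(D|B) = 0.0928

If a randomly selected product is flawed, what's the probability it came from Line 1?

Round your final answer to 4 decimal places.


Let A = from Line 1, D = flawed

Given:
- P(A) = 0.5027, P(B) = 0.4973
- P(D|A) = 0.0394, P(D|B) = 0.0928

Step 1: Find P(D)
P(D) = P(D|A)P(A) + P(D|B)P(B)
     = 0.0394 × 0.5027 + 0.0928 × 0.4973
     = 0.01980638 + 0.04614944
     = 0.06595582

Step 2: Apply Bayes' theorem
P(A|D) = P(D|A)P(A) / P(D)
       = 0.01980638 / 0.06595582
       = 0.3003


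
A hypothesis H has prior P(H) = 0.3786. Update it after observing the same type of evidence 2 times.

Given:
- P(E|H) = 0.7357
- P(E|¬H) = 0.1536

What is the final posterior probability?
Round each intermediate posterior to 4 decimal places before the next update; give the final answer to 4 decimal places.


Sequential Bayesian updating:

Initial prior: P(H) = 0.3786

Update 1:
  P(E) = 0.7357 × 0.3786 + 0.1536 × 0.6214 = 0.27853602 + 0.09544704 = 0.37398306
  P(H|E) = 0.27853602 / 0.37398306 = 0.7448

Update 2:
  P(E) = 0.7357 × 0.7448 + 0.1536 × 0.2552 = 0.54794936 + 0.03919872 = 0.58714808
  P(H|E) = 0.54794936 / 0.58714808 = 0.9332

Final posterior: 0.9332


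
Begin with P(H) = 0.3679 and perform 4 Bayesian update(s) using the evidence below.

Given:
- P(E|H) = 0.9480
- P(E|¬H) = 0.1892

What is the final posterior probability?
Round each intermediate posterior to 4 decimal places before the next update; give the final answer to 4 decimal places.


Sequential Bayesian updating:

Initial prior: P(H) = 0.3679

Update 1:
  P(E) = 0.9480 × 0.3679 + 0.1892 × 0.6321 = 0.34876920 + 0.11959332 = 0.46836252
  P(H|E) = 0.34876920 / 0.46836252 = 0.7447

Update 2:
  P(E) = 0.9480 × 0.7447 + 0.1892 × 0.2553 = 0.70597560 + 0.04830276 = 0.75427836
  P(H|E) = 0.70597560 / 0.75427836 = 0.9360

Update 3:
  P(E) = 0.9480 × 0.9360 + 0.1892 × 0.0640 = 0.88732800 + 0.01210880 = 0.89943680
  P(H|E) = 0.88732800 / 0.89943680 = 0.9865

Update 4:
  P(E) = 0.9480 × 0.9865 + 0.1892 × 0.0135 = 0.93520200 + 0.00255420 = 0.93775620
  P(H|E) = 0.93520200 / 0.93775620 = 0.9973

Final posterior: 0.9973


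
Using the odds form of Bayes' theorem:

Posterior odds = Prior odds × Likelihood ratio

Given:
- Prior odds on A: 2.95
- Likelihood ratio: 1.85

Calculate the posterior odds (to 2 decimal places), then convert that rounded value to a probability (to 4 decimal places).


Step 1: Calculate posterior odds
Posterior odds = Prior odds × LR
               = 2.95 × 1.85
               = 5.46

Step 2: Convert to probability
P(A|E) = Posterior odds / (1 + Posterior odds)
       = 5.46 / (1 + 5.46)
       = 5.46 / 6.46
       = 0.8452

The evidence increased P(A) from 0.7468 to 0.8452.


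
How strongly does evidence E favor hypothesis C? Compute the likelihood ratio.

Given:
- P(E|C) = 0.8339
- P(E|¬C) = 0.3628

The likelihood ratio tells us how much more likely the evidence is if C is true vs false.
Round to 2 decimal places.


Likelihood Ratio (LR) = P(E|C) / P(E|¬C)

LR = 0.8339 / 0.3628
   = 2.30

The evidence is 2.30 times more likely if C is true than if C is false.
Because LR exceeds 1, E is evidence for C.


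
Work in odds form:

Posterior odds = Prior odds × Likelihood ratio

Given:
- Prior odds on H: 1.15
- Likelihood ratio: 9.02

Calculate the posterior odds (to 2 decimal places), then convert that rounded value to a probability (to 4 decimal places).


Step 1: Calculate posterior odds
Posterior odds = Prior odds × LR
               = 1.15 × 9.02
               = 10.37

Step 2: Convert to probability
P(H|E) = Posterior odds / (1 + Posterior odds)
       = 10.37 / (1 + 10.37)
       = 10.37 / 11.37
       = 0.9120

The evidence increased P(H) from 0.5349 to 0.9120.


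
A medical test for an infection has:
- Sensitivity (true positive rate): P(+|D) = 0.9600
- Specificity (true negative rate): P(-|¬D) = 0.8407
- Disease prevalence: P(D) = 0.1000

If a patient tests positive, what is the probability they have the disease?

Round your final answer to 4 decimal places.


Let D = has disease, + = positive test

Given:
- P(D) = 0.1000 (prevalence)
- P(+|D) = 0.9600 (sensitivity)
- P(-|¬D) = 0.8407 (specificity)
- P(+|¬D) = 0.1593 (false positive rate = 1 - specificity)

Step 1: Find P(+)
P(+) = P(+|D)P(D) + P(+|¬D)P(¬D)
     = 0.9600 × 0.1000 + 0.1593 × 0.9000
     = 0.09600000 + 0.14337000
     = 0.23937000

Step 2: Apply Bayes' theorem for P(D|+)
P(D|+) = P(+|D)P(D) / P(+)
       = 0.09600000 / 0.23937000
       = 0.4011


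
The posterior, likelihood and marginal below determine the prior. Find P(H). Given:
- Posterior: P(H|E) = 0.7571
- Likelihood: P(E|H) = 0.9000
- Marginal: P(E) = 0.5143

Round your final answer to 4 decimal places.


From Bayes' theorem: P(H|E) = P(E|H) × P(H) / P(E)

Rearranging for P(H):
P(H) = P(H|E) × P(E) / P(E|H)
     = 0.7571 × 0.5143 / 0.9000
     = 0.38937653 / 0.9000
     = 0.4326


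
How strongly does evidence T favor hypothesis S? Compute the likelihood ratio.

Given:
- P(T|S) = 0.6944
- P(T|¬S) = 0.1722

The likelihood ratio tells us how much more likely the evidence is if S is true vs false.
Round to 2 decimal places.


Likelihood Ratio (LR) = P(T|S) / P(T|¬S)

LR = 0.6944 / 0.1722
   = 4.03

The evidence is 4.03 times more likely if S is true than if S is false.
LR > 1, so observing T raises the odds in favor of S.


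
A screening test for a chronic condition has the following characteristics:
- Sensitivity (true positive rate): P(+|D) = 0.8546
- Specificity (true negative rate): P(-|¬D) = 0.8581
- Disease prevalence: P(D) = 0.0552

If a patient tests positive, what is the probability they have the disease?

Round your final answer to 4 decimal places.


Let D = has disease, + = positive test

Given:
- P(D) = 0.0552 (prevalence)
- P(+|D) = 0.8546 (sensitivity)
- P(-|¬D) = 0.8581 (specificity)
- P(+|¬D) = 0.1419 (false positive rate = 1 - specificity)

Step 1: Find P(+)
P(+) = P(+|D)P(D) + P(+|¬D)P(¬D)
     = 0.8546 × 0.0552 + 0.1419 × 0.9448
     = 0.04717392 + 0.13406712
     = 0.18124104

Step 2: Apply Bayes' theorem for P(D|+)
P(D|+) = P(+|D)P(D) / P(+)
       = 0.04717392 / 0.18124104
       = 0.2603


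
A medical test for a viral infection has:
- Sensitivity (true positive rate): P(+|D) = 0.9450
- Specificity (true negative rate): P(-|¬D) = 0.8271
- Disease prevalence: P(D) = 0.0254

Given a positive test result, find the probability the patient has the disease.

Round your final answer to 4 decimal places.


Let D = has disease, + = positive test

Given:
- P(D) = 0.0254 (prevalence)
- P(+|D) = 0.9450 (sensitivity)
- P(-|¬D) = 0.8271 (specificity)
- P(+|¬D) = 0.1729 (false positive rate = 1 - specificity)

Step 1: Find P(+)
P(+) = P(+|D)P(D) + P(+|¬D)P(¬D)
     = 0.9450 × 0.0254 + 0.1729 × 0.9746
     = 0.02400300 + 0.16850834
     = 0.19251134

Step 2: Apply Bayes' theorem for P(D|+)
P(D|+) = P(+|D)P(D) / P(+)
       = 0.02400300 / 0.19251134
       = 0.1247


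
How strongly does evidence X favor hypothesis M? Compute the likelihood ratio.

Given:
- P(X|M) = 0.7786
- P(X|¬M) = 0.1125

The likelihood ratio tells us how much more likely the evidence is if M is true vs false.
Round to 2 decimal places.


Likelihood Ratio (LR) = P(X|M) / P(X|¬M)

LR = 0.7786 / 0.1125
   = 6.92

The evidence is 6.92 times more likely if M is true than if M is false.
LR > 1, so observing X raises the odds in favor of M.


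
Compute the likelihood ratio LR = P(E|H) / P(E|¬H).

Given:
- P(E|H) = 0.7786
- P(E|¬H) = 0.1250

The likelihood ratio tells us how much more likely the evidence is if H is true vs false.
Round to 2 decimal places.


Likelihood Ratio (LR) = P(E|H) / P(E|¬H)

LR = 0.7786 / 0.1250
   = 6.23

The evidence is 6.23 times more likely if H is true than if H is false.
Because LR exceeds 1, E is evidence for H.


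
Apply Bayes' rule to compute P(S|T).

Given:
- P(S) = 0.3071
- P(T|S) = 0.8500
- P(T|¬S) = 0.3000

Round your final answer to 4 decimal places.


Bayes' theorem: P(S|T) = P(T|S) × P(S) / P(T)

Step 1: Calculate P(T) using law of total probability
P(T) = P(T|S)P(S) + P(T|¬S)P(¬S)
     = 0.8500 × 0.3071 + 0.3000 × 0.6929
     = 0.26103500 + 0.20787000
     = 0.46890500

Step 2: Apply Bayes' theorem
P(S|T) = P(T|S) × P(S) / P(T)
       = 0.26103500 / 0.46890500
       = 0.5567


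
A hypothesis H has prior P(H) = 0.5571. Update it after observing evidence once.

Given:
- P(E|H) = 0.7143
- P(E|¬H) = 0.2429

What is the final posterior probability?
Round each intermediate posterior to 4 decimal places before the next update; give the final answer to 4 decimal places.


Sequential Bayesian updating:

Initial prior: P(H) = 0.5571

Update 1:
  P(E) = 0.7143 × 0.5571 + 0.2429 × 0.4429 = 0.39793653 + 0.10758041 = 0.50551694
  P(H|E) = 0.39793653 / 0.50551694 = 0.7872

Final posterior: 0.7872


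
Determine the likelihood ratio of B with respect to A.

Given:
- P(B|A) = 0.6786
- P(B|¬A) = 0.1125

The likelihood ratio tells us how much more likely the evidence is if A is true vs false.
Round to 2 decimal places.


Likelihood Ratio (LR) = P(B|A) / P(B|¬A)

LR = 0.6786 / 0.1125
   = 6.03

The evidence is 6.03 times more likely if A is true than if A is false.
Because LR exceeds 1, B is evidence for A.


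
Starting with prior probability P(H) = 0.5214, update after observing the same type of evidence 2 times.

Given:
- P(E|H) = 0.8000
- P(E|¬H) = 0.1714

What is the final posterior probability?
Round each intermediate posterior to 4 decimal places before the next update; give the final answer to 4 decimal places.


Sequential Bayesian updating:

Initial prior: P(H) = 0.5214

Update 1:
  P(E) = 0.8000 × 0.5214 + 0.1714 × 0.4786 = 0.41712000 + 0.08203204 = 0.49915204
  P(H|E) = 0.41712000 / 0.49915204 = 0.8357

Update 2:
  P(E) = 0.8000 × 0.8357 + 0.1714 × 0.1643 = 0.66856000 + 0.02816102 = 0.69672102
  P(H|E) = 0.66856000 / 0.69672102 = 0.9596

Final posterior: 0.9596


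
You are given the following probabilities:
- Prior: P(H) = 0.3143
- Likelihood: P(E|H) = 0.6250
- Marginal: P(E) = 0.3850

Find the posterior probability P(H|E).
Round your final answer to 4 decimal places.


Using Bayes' theorem:

P(H|E) = P(E|H) × P(H) / P(E)
       = 0.6250 × 0.3143 / 0.3850
       = 0.19643750 / 0.3850
       = 0.5102

The evidence strengthens our belief in H.
Prior: 0.3143 → Posterior: 0.5102


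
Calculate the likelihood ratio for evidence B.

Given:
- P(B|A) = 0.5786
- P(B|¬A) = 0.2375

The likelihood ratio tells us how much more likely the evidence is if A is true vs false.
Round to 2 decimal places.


Likelihood Ratio (LR) = P(B|A) / P(B|¬A)

LR = 0.5786 / 0.2375
   = 2.44

The evidence is 2.44 times more likely if A is true than if A is false.
Because LR exceeds 1, B is evidence for A.


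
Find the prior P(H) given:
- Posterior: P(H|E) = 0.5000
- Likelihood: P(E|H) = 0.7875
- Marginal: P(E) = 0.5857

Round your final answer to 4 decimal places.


From Bayes' theorem: P(H|E) = P(E|H) × P(H) / P(E)

Rearranging for P(H):
P(H) = P(H|E) × P(E) / P(E|H)
     = 0.5000 × 0.5857 / 0.7875
     = 0.29285000 / 0.7875
     = 0.3719


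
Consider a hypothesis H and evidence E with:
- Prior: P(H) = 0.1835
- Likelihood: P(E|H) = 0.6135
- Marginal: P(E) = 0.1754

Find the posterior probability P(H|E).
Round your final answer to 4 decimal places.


Using Bayes' theorem:

P(H|E) = P(E|H) × P(H) / P(E)
       = 0.6135 × 0.1835 / 0.1754
       = 0.11257725 / 0.1754
       = 0.6418

The evidence strengthens our belief in H.
Prior: 0.1835 → Posterior: 0.6418


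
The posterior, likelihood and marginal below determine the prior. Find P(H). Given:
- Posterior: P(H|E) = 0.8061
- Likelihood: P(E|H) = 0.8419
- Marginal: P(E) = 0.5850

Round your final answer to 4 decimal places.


From Bayes' theorem: P(H|E) = P(E|H) × P(H) / P(E)

Rearranging for P(H):
P(H) = P(H|E) × P(E) / P(E|H)
     = 0.8061 × 0.5850 / 0.8419
     = 0.47156850 / 0.8419
     = 0.5601


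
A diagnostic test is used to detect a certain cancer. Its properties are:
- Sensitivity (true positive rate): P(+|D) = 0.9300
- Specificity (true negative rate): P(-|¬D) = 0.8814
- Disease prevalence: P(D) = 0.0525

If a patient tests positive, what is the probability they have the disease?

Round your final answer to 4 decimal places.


Let D = has disease, + = positive test

Given:
- P(D) = 0.0525 (prevalence)
- P(+|D) = 0.9300 (sensitivity)
- P(-|¬D) = 0.8814 (specificity)
- P(+|¬D) = 0.1186 (false positive rate = 1 - specificity)

Step 1: Find P(+)
P(+) = P(+|D)P(D) + P(+|¬D)P(¬D)
     = 0.9300 × 0.0525 + 0.1186 × 0.9475
     = 0.04882500 + 0.11237350
     = 0.16119850

Step 2: Apply Bayes' theorem for P(D|+)
P(D|+) = P(+|D)P(D) / P(+)
       = 0.04882500 / 0.16119850
       = 0.3029


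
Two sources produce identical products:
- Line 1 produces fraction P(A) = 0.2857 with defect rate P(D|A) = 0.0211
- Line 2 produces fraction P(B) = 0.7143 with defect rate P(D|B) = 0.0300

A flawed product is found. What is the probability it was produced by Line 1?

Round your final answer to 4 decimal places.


Let A = from Line 1, D = flawed

Given:
- P(A) = 0.2857, P(B) = 0.7143
- P(D|A) = 0.0211, P(D|B) = 0.0300

Step 1: Find P(D)
P(D) = P(D|A)P(A) + P(D|B)P(B)
     = 0.0211 × 0.2857 + 0.0300 × 0.7143
     = 0.00602827 + 0.02142900
     = 0.02745727

Step 2: Apply Bayes' theorem
P(A|D) = P(D|A)P(A) / P(D)
       = 0.00602827 / 0.02745727
       = 0.2196


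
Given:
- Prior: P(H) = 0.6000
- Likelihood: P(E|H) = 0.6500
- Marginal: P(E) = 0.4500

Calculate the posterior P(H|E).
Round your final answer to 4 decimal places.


Using Bayes' theorem:

P(H|E) = P(E|H) × P(H) / P(E)
       = 0.6500 × 0.6000 / 0.4500
       = 0.39000000 / 0.4500
       = 0.8667

The evidence strengthens our belief in H.
Prior: 0.6000 → Posterior: 0.8667


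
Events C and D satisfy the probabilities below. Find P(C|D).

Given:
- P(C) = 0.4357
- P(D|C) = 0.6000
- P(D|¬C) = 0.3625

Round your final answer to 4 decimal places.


Bayes' theorem: P(C|D) = P(D|C) × P(C) / P(D)

Step 1: Calculate P(D) using law of total probability
P(D) = P(D|C)P(C) + P(D|¬C)P(¬C)
     = 0.6000 × 0.4357 + 0.3625 × 0.5643
     = 0.26142000 + 0.20455875
     = 0.46597875

Step 2: Apply Bayes' theorem
P(C|D) = P(D|C) × P(C) / P(D)
       = 0.26142000 / 0.46597875
       = 0.5610


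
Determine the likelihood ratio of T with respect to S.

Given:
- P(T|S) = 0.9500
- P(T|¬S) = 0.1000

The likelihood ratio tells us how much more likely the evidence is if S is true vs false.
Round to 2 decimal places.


Likelihood Ratio (LR) = P(T|S) / P(T|¬S)

LR = 0.9500 / 0.1000
   = 9.50

The evidence is 9.50 times more likely if S is true than if S is false.
Because LR exceeds 1, T is evidence for S.


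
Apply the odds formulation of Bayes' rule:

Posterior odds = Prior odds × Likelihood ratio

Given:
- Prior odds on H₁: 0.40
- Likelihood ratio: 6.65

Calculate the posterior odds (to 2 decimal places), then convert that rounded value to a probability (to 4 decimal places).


Step 1: Calculate posterior odds
Posterior odds = Prior odds × LR
               = 0.40 × 6.65
               = 2.66

Step 2: Convert to probability
P(H₁|E) = Posterior odds / (1 + Posterior odds)
       = 2.66 / (1 + 2.66)
       = 2.66 / 3.66
       = 0.7268

The evidence increased P(H₁) from 0.2857 to 0.7268.


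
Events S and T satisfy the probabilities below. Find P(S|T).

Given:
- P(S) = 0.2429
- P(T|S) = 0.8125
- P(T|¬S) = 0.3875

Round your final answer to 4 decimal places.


Bayes' theorem: P(S|T) = P(T|S) × P(S) / P(T)

Step 1: Calculate P(T) using law of total probability
P(T) = P(T|S)P(S) + P(T|¬S)P(¬S)
     = 0.8125 × 0.2429 + 0.3875 × 0.7571
     = 0.19735625 + 0.29337625
     = 0.49073250

Step 2: Apply Bayes' theorem
P(S|T) = P(T|S) × P(S) / P(T)
       = 0.19735625 / 0.49073250
       = 0.4022


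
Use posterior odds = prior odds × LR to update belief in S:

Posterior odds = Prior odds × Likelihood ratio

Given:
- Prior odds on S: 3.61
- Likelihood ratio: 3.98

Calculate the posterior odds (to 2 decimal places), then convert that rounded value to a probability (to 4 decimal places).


Step 1: Calculate posterior odds
Posterior odds = Prior odds × LR
               = 3.61 × 3.98
               = 14.37

Step 2: Convert to probability
P(S|E) = Posterior odds / (1 + Posterior odds)
       = 14.37 / (1 + 14.37)
       = 14.37 / 15.37
       = 0.9349

The evidence increased P(S) from 0.7831 to 0.9349.


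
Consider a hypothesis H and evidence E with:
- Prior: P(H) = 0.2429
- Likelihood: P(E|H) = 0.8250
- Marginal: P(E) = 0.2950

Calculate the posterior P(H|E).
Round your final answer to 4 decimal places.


Using Bayes' theorem:

P(H|E) = P(E|H) × P(H) / P(E)
       = 0.8250 × 0.2429 / 0.2950
       = 0.20039250 / 0.2950
       = 0.6793

The evidence strengthens our belief in H.
Prior: 0.2429 → Posterior: 0.6793


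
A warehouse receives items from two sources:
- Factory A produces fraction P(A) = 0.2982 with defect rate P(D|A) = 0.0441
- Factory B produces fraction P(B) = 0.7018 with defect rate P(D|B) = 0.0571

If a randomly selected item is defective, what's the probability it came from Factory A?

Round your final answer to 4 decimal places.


Let A = from Factory A, D = defective

Given:
- P(A) = 0.2982, P(B) = 0.7018
- P(D|A) = 0.0441, P(D|B) = 0.0571

Step 1: Find P(D)
P(D) = P(D|A)P(A) + P(D|B)P(B)
     = 0.0441 × 0.2982 + 0.0571 × 0.7018
     = 0.01315062 + 0.04007278
     = 0.05322340

Step 2: Apply Bayes' theorem
P(A|D) = P(D|A)P(A) / P(D)
       = 0.01315062 / 0.05322340
       = 0.2471


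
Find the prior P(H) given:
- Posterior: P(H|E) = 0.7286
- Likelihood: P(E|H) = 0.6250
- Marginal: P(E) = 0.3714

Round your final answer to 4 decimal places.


From Bayes' theorem: P(H|E) = P(E|H) × P(H) / P(E)

Rearranging for P(H):
P(H) = P(H|E) × P(E) / P(E|H)
     = 0.7286 × 0.3714 / 0.6250
     = 0.27060204 / 0.6250
     = 0.4330


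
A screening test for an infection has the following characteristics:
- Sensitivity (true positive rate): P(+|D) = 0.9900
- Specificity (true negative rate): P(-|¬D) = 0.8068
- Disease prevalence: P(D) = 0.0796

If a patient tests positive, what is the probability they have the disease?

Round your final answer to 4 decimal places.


Let D = has disease, + = positive test

Given:
- P(D) = 0.0796 (prevalence)
- P(+|D) = 0.9900 (sensitivity)
- P(-|¬D) = 0.8068 (specificity)
- P(+|¬D) = 0.1932 (false positive rate = 1 - specificity)

Step 1: Find P(+)
P(+) = P(+|D)P(D) + P(+|¬D)P(¬D)
     = 0.9900 × 0.0796 + 0.1932 × 0.9204
     = 0.07880400 + 0.17782128
     = 0.25662528

Step 2: Apply Bayes' theorem for P(D|+)
P(D|+) = P(+|D)P(D) / P(+)
       = 0.07880400 / 0.25662528
       = 0.3071
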